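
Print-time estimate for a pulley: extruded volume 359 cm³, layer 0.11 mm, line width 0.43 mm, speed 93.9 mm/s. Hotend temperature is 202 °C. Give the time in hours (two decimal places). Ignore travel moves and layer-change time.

22.45 hours

Bead cross-section = 0.11 × 0.43 = 0.0473 mm².
Toolpath length = 359 cm³ / 0.0473 mm² = 359000 / 0.0473 = 7589852 mm.
Extrusion time = 7589852 / 93.9, so 80829.1 s.
That's 80829.1 s → 22.45 hours.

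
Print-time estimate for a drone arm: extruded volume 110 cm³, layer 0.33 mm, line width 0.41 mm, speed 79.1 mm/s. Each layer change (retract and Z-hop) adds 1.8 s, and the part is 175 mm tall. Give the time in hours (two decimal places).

3.12 hours

Line area = 0.33 × 0.41, so 0.1353 mm².
Toolpath length = 110 cm³ / 0.1353 mm² = 110000 / 0.1353 = 813008.1 mm.
Print-move time = 813008.1 / 79.1, so 10278.2 s.
Layer count = ceil(175 / 0.33) = 531.
Non-print overhead: 531 × 1.8 → 955.8 s.
Altogether 10278.2 + 955.8 = 11234 s, i.e. 3.12 hours.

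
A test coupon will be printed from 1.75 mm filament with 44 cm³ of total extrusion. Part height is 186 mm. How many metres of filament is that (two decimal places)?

18.29 m

Cross-section of 1.75 mm filament: π·(1.75/2)² = 2.4053 mm².
Length = 44 cm³ / 2.4053 mm² = 44000 / 2.4053 = 18292.94 mm = 18.29 m.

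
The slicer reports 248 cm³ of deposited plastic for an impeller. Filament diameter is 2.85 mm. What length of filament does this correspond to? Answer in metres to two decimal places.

38.88 m

Filament cross-section = π × (2.85/2)² = 6.3794 mm².
Length = 248 cm³ / 6.3794 mm² = 248000 / 6.3794 = 38875.13 mm = 38.88 m.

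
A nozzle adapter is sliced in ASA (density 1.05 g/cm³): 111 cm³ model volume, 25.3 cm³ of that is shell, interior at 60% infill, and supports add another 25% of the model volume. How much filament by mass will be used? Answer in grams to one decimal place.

Infill region = 111 − 25.3 = 85.7 cm³.
Deposited infill: 0.60 × 85.7 → 51.42 cm³.
Support: 0.25 × 111 → 27.75 cm³.
Total printed volume = 25.3 + 51.42 + 27.75 = 104.47 cm³.
Mass: 104.47 × 1.05 → 109.6935 g.

109.7 g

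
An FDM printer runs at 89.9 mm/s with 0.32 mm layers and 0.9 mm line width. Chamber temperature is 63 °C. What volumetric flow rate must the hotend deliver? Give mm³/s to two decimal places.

Extrusion cross-section: 0.32 × 0.9 → 0.288 mm².
Volumetric flow = 89.9 × 0.288 = 25.89 mm³/s.

25.89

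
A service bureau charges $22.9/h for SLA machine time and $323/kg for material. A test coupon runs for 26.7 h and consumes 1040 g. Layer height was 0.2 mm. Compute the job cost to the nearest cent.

$947.35

Machine-time cost = 22.9 × 26.7, so $611.43.
Feedstock cost: 323 × 1040/1000 → $335.92.
Total = 611.43 + 335.92 = $947.35.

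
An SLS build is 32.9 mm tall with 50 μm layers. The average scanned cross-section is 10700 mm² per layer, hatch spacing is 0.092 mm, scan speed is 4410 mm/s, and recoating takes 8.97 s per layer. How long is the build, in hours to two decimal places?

6.46 hours

Layers = ⌈32.9/0.05⌉ = 658.
Scan path per layer = 10700 / 0.092, so 116304.3 mm.
Scan time per layer: 116304.3 / 4410 → 26.3729 s.
Layer cycle = 26.3729 + 8.97 = 35.3429 s.
Total: 658 × 35.3429 s = 23255.6282 s → 6.46 hours.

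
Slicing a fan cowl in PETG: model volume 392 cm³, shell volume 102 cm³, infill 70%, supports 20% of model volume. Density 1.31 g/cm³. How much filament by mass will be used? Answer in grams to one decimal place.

502.3 g

Interior volume = 392 − 102, so 290 cm³.
Infill deposited = 0.70 × 290, so 203 cm³.
Support = 0.20 × 392 = 78.4 cm³.
Deposited volume = 102 + 203 + 78.4 = 383.4 cm³.
Mass = 383.4 × 1.31, so 502.254 g.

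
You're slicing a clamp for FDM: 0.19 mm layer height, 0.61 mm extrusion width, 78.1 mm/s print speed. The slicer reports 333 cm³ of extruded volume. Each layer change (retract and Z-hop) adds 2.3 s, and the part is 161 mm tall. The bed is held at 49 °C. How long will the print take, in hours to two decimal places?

10.76 hours

Extrusion cross-section: 0.19 × 0.61 → 0.1159 mm².
Toolpath length = 333 cm³ / 0.1159 mm² = 333000 / 0.1159 = 2873166.5 mm.
Extrusion time = 2873166.5 / 78.1 = 36788.3 s.
Layer count = ceil(161 / 0.19) = 848.
Layer-change overhead = 848 × 2.3 = 1950.4 s.
Altogether 36788.3 + 1950.4 = 38738.7 s, i.e. 10.76 hours.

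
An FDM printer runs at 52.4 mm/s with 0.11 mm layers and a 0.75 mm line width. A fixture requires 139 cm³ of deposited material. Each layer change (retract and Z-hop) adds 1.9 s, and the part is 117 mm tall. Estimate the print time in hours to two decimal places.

Line area = 0.11 × 0.75, so 0.0825 mm².
Toolpath length = 139 cm³ / 0.0825 mm² = 139000 / 0.0825 = 1684848.5 mm.
Print-move time = 1684848.5 / 52.4 = 32153.6 s.
Number of layers: 117 / 0.11 → 1064 (rounded up).
Layer-change overhead: 1064 × 1.9 → 2021.6 s.
Total = 32153.6 + 2021.6 = 34175.2 s = 9.49 hours.

9.49 hours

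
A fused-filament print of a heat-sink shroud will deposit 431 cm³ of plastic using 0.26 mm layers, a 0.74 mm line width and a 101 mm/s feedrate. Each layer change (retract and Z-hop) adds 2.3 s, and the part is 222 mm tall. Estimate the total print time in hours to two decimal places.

Line area: 0.26 × 0.74 → 0.1924 mm².
Path length: 431000 mm³ / 0.1924 mm² → 2240124.7 mm.
Extrusion time = 2240124.7 / 101 = 22179.5 s.
Number of layers: 222 / 0.26 → 854 (rounded up).
Z-hop total = 854 × 2.3 = 1964.2 s.
Altogether 22179.5 + 1964.2 = 24143.7 s, i.e. 6.71 hours.

6.71 hours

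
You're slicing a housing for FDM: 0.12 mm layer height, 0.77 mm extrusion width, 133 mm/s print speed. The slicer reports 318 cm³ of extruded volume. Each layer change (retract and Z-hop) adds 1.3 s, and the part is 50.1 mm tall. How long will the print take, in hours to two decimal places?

7.34 hours

Line area: 0.12 × 0.77 → 0.0924 mm².
Total extruded path = 318000/0.0924 = 3441558.4 mm.
Extrusion time: 3441558.4 / 133 → 25876.4 s.
Layers = ⌈50.1/0.12⌉ = 418.
Layer-change overhead = 418 × 1.3, so 543.4 s.
Altogether 25876.4 + 543.4 = 26419.8 s, i.e. 7.34 hours.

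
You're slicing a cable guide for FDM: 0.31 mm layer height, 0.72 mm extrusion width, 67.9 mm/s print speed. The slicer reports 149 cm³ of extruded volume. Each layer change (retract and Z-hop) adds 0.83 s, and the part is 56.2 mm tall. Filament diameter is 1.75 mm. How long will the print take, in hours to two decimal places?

2.77 hours

Bead cross-section = 0.31 × 0.72 = 0.2232 mm².
Toolpath length = 149 cm³ / 0.2232 mm² = 149000 / 0.2232 = 667562.7 mm.
Extrusion time = 667562.7 / 67.9 = 9831.6 s.
Layer count = ceil(56.2 / 0.31) = 182.
Non-print overhead = 182 × 0.83, so 151.06 s.
Altogether 9831.6 + 151.06 = 9982.66 s, i.e. 2.77 hours.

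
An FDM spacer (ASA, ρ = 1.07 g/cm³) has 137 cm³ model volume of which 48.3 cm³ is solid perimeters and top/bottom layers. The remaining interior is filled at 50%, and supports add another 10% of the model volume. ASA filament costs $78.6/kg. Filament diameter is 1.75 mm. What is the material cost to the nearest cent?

$8.94

Infill region = 137 − 48.3 = 88.7 cm³.
Infill volume: 0.50 × 88.7 → 44.35 cm³.
Support: 0.10 × 137 → 13.7 cm³.
Deposited volume = 48.3 + 44.35 + 13.7 = 106.35 cm³.
Mass = 106.35 × 1.07, so 113.7945 g.
Cost = 113.7945 g / 1000 × $78.6/kg = $8.94.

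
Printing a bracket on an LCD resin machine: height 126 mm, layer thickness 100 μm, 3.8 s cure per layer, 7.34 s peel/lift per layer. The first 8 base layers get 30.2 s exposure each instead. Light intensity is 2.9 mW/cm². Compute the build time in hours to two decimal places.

Layers = ⌈126/0.1⌉ = 1260.
Bottom layers: 8 × (30.2 + 7.34) → 300.32 s.
Remaining layers = 1252 × (3.8 + 7.34) = 13947.28 s.
Total = 300.32 + 13947.28 = 14247.6 s = 3.96 hours.

3.96 hours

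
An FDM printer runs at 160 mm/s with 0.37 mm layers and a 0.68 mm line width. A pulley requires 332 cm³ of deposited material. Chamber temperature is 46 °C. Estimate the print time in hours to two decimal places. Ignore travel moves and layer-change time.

Bead cross-section = 0.37 × 0.68, so 0.2516 mm².
Toolpath length = 332 cm³ / 0.2516 mm² = 332000 / 0.2516 = 1319554.8 mm.
Extrusion time: 1319554.8 / 160 → 8247.2 s.
8247.2 s = 2.29 hours.

2.29 hours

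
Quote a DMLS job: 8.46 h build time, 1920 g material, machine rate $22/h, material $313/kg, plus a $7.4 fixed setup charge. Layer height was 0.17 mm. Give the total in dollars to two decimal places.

Machine-time cost: 22 × 8.46 → $186.12.
Material cost = 313 × 1920/1000, so $600.96.
Adding setup: 186.12 + 600.96 + 7.4 → $794.48.

$794.48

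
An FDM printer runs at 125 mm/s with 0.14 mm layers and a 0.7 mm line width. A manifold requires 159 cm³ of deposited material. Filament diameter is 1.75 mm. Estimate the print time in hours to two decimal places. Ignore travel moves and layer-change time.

3.61 hours

Bead cross-section: 0.14 × 0.7 → 0.098 mm².
Path length: 159000 mm³ / 0.098 mm² → 1622449 mm.
Extrusion time = 1622449 / 125, so 12979.6 s.
That's 12979.6 s → 3.61 hours.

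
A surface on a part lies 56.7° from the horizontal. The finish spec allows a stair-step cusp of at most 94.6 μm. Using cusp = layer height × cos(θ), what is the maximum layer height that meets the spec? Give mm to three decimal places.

Layer height = cusp / cos(56.7°) = 0.0946 / 0.5490 = 0.172 mm.

0.172 mm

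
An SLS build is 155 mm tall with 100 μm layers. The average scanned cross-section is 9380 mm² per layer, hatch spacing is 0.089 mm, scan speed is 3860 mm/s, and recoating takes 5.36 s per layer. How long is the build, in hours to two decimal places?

Number of layers: 155 / 0.1 → 1550 (rounded up).
Hatch length per layer = 9380 / 0.089 = 105393.3 mm.
Laser time per layer = 105393.3 / 3860, so 27.304 s.
Time per layer = 27.304 + 5.36 = 32.664 s.
Total: 1550 × 32.664 s = 50629.2 s → 14.06 hours.

14.06 hours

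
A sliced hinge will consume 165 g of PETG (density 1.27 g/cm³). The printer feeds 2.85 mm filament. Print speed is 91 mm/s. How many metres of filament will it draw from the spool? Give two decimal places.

Extruded volume: 165/1.27 = 129.9213 cm³ (129921.3 mm³).
Filament cross-section = π × (2.85/2)² = 6.3794 mm².
L = V/A = 129921.3/6.3794 = 20365.76 mm → 20.37 m.

20.37 m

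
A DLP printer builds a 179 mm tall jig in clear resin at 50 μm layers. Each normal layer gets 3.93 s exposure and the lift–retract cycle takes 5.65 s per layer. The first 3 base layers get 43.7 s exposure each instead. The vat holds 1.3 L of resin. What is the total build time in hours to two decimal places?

Layers = ⌈179/0.05⌉ = 3580.
Burn-in layers = 3 × (43.7 + 5.65), so 148.05 s.
Remaining layers = 3577 × (3.93 + 5.65) = 34267.66 s.
Total = 148.05 + 34267.66 = 34415.71 s = 9.56 hours.

9.56 hours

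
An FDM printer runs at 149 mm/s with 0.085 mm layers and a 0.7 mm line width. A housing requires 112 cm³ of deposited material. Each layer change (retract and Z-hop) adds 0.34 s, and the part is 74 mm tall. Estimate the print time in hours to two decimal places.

Line area: 0.085 × 0.7 → 0.0595 mm².
Total extruded path = 112000/0.0595 = 1882352.9 mm.
Print-move time: 1882352.9 / 149 → 12633.2 s.
Layers = ⌈74/0.085⌉ = 871.
Layer-change overhead: 871 × 0.34 → 296.14 s.
Altogether 12633.2 + 296.14 = 12929.34 s, i.e. 3.59 hours.

3.59 hours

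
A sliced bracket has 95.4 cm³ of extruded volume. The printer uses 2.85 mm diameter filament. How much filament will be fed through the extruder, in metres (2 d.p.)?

A = π r² = π × 1.425² = 6.3794 mm².
L = 95400 mm³ / 6.3794 mm² = 14954.38 mm, i.e. 14.95 m.

14.95 m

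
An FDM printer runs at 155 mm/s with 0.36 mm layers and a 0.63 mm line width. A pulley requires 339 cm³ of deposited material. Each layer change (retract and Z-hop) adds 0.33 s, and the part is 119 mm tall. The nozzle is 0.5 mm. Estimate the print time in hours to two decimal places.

2.71 hours

Bead cross-section = 0.36 × 0.63 = 0.2268 mm².
Toolpath length = 339 cm³ / 0.2268 mm² = 339000 / 0.2268 = 1494709 mm.
Time extruding: 1494709 / 155 → 9643.3 s.
Number of layers: 119 / 0.36 → 331 (rounded up).
Layer-change overhead = 331 × 0.33, so 109.23 s.
Total = 9643.3 + 109.23 = 9752.53 s = 2.71 hours.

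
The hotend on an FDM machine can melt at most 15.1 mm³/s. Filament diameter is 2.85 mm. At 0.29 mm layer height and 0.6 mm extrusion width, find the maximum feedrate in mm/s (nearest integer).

Bead cross-section = 0.29 × 0.6, so 0.174 mm².
v_max = Q/A = 15.1/0.174 = 86.78 mm/s → 87 mm/s.

87 mm/s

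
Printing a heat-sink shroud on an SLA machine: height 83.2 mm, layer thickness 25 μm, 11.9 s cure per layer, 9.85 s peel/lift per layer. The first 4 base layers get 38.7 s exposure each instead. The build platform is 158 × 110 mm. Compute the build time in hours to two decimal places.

20.14 hours

Layer count = ceil(83.2 / 0.025) = 3328.
Bottom layers = 4 × (38.7 + 9.85), so 194.2 s.
Normal layers: 3324 × (11.9 + 9.85) → 72297 s.
Total = 194.2 + 72297 = 72491.2 s = 20.14 hours.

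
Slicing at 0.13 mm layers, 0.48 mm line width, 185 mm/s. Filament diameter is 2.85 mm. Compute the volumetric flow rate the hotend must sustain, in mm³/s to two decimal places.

A = 0.13 × 0.48 = 0.0624 mm².
Volumetric flow = 185 × 0.0624 = 11.54 mm³/s.

11.54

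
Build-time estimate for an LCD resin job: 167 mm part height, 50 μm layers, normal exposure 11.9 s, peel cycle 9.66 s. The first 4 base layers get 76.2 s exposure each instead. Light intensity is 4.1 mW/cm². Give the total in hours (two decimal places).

Number of layers: 167 / 0.05 → 3340 (rounded up).
Bottom layers: 4 × (76.2 + 9.66) → 343.44 s.
Regular layers = 3336 × (11.9 + 9.66), so 71924.16 s.
Sum: 343.44 + 71924.16 = 72267.6 s → 20.07 hours.

20.07 hours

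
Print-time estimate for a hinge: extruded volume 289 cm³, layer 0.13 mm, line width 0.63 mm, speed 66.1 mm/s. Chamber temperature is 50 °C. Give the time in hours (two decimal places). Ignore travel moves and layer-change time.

Bead cross-section = 0.13 × 0.63, so 0.0819 mm².
Total extruded path = 289000/0.0819 = 3528693.5 mm.
Print-move time: 3528693.5 / 66.1 → 53384.2 s.
In the requested units: 53384.2 s = 14.83 hours.

14.83 hours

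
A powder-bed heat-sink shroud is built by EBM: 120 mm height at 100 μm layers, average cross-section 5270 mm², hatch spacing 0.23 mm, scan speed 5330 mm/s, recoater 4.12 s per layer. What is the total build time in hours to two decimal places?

Layers = ⌈120/0.1⌉ = 1200.
Hatch length per layer = 5270 / 0.23, so 22913 mm.
Beam time per layer: 22913 / 5330 → 4.2989 s.
Per-layer time = 4.2989 + 4.12, so 8.4189 s.
Build time = 1200 × 8.4189 = 10102.68 s = 2.81 hours.

2.81 hours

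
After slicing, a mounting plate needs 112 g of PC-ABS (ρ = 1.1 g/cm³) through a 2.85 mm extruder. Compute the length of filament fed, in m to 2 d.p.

15.96 m

Extruded volume: 112/1.1 = 101.8182 cm³ (101818.2 mm³).
Cross-section of 2.85 mm filament: π·(2.85/2)² = 6.3794 mm².
Length = 101818.2 / 6.3794 = 15960.47 mm = 15.96 m.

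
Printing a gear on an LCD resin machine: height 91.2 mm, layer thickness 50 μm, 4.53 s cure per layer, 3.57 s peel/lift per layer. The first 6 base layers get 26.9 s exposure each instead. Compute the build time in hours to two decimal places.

4.14 hours

Layer count = ceil(91.2 / 0.05) = 1824.
Burn-in layers = 6 × (26.9 + 3.57), so 182.82 s.
Normal layers: 1818 × (4.53 + 3.57) → 14725.8 s.
Total = 182.82 + 14725.8 = 14908.62 s = 4.14 hours.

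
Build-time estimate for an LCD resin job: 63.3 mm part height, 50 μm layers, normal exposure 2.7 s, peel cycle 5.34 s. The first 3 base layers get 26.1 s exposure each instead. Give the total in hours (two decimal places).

Layer count = ceil(63.3 / 0.05) = 1266.
Bottom layers = 3 × (26.1 + 5.34), so 94.32 s.
Remaining layers = 1263 × (2.7 + 5.34) = 10154.52 s.
Total = 94.32 + 10154.52 = 10248.84 s = 2.85 hours.

2.85 hours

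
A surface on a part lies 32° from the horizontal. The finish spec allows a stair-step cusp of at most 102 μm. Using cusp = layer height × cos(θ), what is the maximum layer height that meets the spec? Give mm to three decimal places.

0.120 mm

cos(32°) = 0.8480; t_max = 0.102/0.8480 = 0.120 mm.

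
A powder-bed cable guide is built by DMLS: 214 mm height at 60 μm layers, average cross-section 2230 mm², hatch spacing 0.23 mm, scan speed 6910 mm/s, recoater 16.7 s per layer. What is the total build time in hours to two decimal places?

17.94 hours

Number of layers: 214 / 0.06 → 3567 (rounded up).
Per-layer scan distance: 2230 / 0.23 → 9695.7 mm.
Per-layer scan time = 9695.7 / 6910, so 1.4031 s.
Per-layer time = 1.4031 + 16.7 = 18.1031 s.
Total: 3567 × 18.1031 s = 64573.7577 s → 17.94 hours.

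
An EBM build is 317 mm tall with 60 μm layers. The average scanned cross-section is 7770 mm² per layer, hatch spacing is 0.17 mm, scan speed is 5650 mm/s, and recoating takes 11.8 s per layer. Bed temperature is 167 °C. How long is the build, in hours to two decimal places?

29.19 hours

Number of layers: 317 / 0.06 → 5284 (rounded up).
Per-layer scan distance = 7770 / 0.17, so 45705.9 mm.
Scan time per layer = 45705.9 / 5650, so 8.0895 s.
Layer cycle: 8.0895 + 11.8 → 19.8895 s.
Build time = 5284 × 19.8895 = 105096.118 s = 29.19 hours.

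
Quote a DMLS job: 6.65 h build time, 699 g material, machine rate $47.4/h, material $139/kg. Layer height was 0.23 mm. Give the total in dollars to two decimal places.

Machine-time cost = 47.4 × 6.65 = $315.21.
Feedstock cost = 139 × 699/1000 = $97.161.
Job cost: 315.21 + 97.161 = 412.371 ≈ $412.37.

$412.37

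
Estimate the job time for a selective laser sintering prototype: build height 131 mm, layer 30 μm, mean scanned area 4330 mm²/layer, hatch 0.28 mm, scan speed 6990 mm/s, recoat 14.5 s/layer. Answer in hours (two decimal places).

Layer count = ceil(131 / 0.03) = 4367.
Scan path per layer = 4330 / 0.28, so 15464.3 mm.
Laser time per layer = 15464.3 / 6990, so 2.2123 s.
Layer cycle: 2.2123 + 14.5 → 16.7123 s.
4367 layers × 16.7123 s/layer = 72982.6141 s, i.e. 20.27 hours.

20.27 hours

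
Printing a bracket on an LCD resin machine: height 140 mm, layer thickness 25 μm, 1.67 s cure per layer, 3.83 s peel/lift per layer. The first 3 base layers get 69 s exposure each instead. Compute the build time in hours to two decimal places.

8.61 hours

Layer count = ceil(140 / 0.025) = 5600.
Base layers = 3 × (69 + 3.83), so 218.49 s.
Remaining layers: 5597 × (1.67 + 3.83) → 30783.5 s.
Total = 218.49 + 30783.5 = 31001.99 s = 8.61 hours.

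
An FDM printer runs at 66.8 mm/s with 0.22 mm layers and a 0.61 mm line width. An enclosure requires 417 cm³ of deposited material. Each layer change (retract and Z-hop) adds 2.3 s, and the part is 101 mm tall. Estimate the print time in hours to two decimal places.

13.22 hours

Extrusion cross-section: 0.22 × 0.61 → 0.1342 mm².
Path length: 417000 mm³ / 0.1342 mm² → 3107302.5 mm.
Print-move time = 3107302.5 / 66.8, so 46516.5 s.
Number of layers: 101 / 0.22 → 460 (rounded up).
Layer-change overhead = 460 × 2.3 = 1058 s.
Total = 46516.5 + 1058 = 47574.5 s = 13.22 hours.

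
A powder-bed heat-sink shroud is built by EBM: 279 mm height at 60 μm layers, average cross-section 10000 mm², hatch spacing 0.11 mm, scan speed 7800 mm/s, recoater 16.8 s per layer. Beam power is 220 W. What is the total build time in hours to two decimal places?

Layers = ⌈279/0.06⌉ = 4650.
Hatch length per layer: 10000 / 0.11 → 90909.1 mm.
Per-layer scan time = 90909.1 / 7800 = 11.655 s.
Time per layer = 11.655 + 16.8 = 28.455 s.
Build time = 4650 × 28.455 = 132315.75 s = 36.75 hours.

36.75 hours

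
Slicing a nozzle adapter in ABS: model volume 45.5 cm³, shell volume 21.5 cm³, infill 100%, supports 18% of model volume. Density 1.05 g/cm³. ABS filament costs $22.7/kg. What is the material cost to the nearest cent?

Interior volume = 45.5 − 21.5, so 24 cm³.
Infill deposited: 1.00 × 24 → 24 cm³.
Support = 0.18 × 45.5 = 8.19 cm³.
Deposited volume = 21.5 + 24 + 8.19, so 53.69 cm³.
Mass: 53.69 × 1.05 → 56.3745 g.
At $22.7/kg: 56.3745/1000 × 22.7 = $1.28.

$1.28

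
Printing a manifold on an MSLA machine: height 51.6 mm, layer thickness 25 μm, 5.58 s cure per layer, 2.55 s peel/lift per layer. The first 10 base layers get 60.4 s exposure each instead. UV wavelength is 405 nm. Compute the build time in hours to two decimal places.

4.81 hours

Layers = ⌈51.6/0.025⌉ = 2064.
Base layers = 10 × (60.4 + 2.55) = 629.5 s.
Regular layers: 2054 × (5.58 + 2.55) → 16699.02 s.
Sum: 629.5 + 16699.02 = 17328.52 s → 4.81 hours.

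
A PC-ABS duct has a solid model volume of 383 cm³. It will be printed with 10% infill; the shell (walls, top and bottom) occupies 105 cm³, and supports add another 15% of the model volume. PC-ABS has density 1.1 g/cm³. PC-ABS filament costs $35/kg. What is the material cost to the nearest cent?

Volume inside the shell: 383 − 105 → 278 cm³.
Deposited infill: 0.10 × 278 → 27.8 cm³.
Support = 0.15 × 383 = 57.45 cm³.
Total extruded = 105 + 27.8 + 57.45, so 190.25 cm³.
Mass = 190.25 × 1.1, so 209.275 g.
Cost = 209.275 g / 1000 × $35/kg = $7.32.

$7.32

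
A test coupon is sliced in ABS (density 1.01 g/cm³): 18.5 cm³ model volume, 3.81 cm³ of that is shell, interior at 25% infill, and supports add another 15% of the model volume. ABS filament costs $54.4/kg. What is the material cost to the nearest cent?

$0.56

Volume inside the shell: 18.5 − 3.81 → 14.69 cm³.
Deposited infill: 0.25 × 14.69 → 3.6725 cm³.
Support = 0.15 × 18.5 = 2.775 cm³.
Total extruded = 3.81 + 3.6725 + 2.775, so 10.2575 cm³.
Mass: 10.2575 × 1.01 → 10.360075 g.
At $54.4/kg: 10.360075/1000 × 54.4 = $0.56.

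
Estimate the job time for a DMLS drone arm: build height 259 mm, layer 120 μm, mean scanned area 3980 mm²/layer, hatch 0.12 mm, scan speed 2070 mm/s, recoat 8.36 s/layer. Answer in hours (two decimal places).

Layers = ⌈259/0.12⌉ = 2159.
Hatch length per layer = 3980 / 0.12, so 33166.7 mm.
Scan time per layer: 33166.7 / 2070 → 16.0226 s.
Per-layer time = 16.0226 + 8.36 = 24.3826 s.
2159 layers × 24.3826 s/layer = 52642.0334 s, i.e. 14.62 hours.

14.62 hours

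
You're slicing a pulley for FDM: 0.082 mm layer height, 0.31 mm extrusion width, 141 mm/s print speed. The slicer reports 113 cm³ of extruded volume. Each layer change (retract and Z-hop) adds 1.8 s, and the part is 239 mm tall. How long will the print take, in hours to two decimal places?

10.22 hours

Extrusion cross-section = 0.082 × 0.31 = 0.02542 mm².
Total extruded path = 113000/0.02542 = 4445318.6 mm.
Time extruding = 4445318.6 / 141 = 31527.1 s.
Layer count = ceil(239 / 0.082) = 2915.
Layer-change overhead = 2915 × 1.8 = 5247 s.
Altogether 31527.1 + 5247 = 36774.1 s, i.e. 10.22 hours.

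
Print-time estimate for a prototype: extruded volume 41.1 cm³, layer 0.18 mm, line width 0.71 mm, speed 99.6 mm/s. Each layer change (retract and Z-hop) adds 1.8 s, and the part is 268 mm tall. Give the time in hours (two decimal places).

1.64 hours

Bead cross-section: 0.18 × 0.71 → 0.1278 mm².
Path length: 41100 mm³ / 0.1278 mm² → 321596.2 mm.
Print-move time: 321596.2 / 99.6 → 3228.9 s.
Number of layers: 268 / 0.18 → 1489 (rounded up).
Layer-change overhead = 1489 × 1.8, so 2680.2 s.
Total = 3228.9 + 2680.2 = 5909.1 s = 1.64 hours.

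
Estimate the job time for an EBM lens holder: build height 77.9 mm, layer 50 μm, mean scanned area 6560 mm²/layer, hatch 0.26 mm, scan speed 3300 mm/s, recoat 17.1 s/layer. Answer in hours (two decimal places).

10.71 hours

Layer count = ceil(77.9 / 0.05) = 1558.
Scan path per layer = 6560 / 0.26, so 25230.8 mm.
Per-layer scan time = 25230.8 / 3300 = 7.6457 s.
Per-layer time = 7.6457 + 17.1 = 24.7457 s.
1558 layers × 24.7457 s/layer = 38553.8006 s, i.e. 10.71 hours.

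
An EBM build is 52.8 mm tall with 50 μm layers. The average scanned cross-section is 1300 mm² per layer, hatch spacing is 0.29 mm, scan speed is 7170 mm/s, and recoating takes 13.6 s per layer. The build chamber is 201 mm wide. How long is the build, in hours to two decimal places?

Number of layers: 52.8 / 0.05 → 1056 (rounded up).
Scan path per layer = 1300 / 0.29, so 4482.8 mm.
Scan time per layer = 4482.8 / 7170, so 0.6252 s.
Per-layer time = 0.6252 + 13.6 = 14.2252 s.
1056 layers × 14.2252 s/layer = 15021.8112 s, i.e. 4.17 hours.

4.17 hours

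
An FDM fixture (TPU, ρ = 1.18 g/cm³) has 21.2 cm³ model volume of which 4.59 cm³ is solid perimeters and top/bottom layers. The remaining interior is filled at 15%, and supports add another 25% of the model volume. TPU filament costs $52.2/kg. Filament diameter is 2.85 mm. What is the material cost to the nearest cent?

$0.76

Interior volume: 21.2 − 4.59 → 16.61 cm³.
Infill deposited: 0.15 × 16.61 → 2.4915 cm³.
Support: 0.25 × 21.2 → 5.3 cm³.
Total printed volume = 4.59 + 2.4915 + 5.3, so 12.3815 cm³.
Mass = 12.3815 × 1.18, so 14.61017 g.
Cost = 14.61017 g / 1000 × $52.2/kg = $0.76.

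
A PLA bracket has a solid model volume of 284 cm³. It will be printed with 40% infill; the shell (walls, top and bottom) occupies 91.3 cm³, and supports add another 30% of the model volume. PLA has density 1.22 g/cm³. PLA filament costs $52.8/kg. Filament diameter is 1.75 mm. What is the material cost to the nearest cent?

Interior volume = 284 − 91.3, so 192.7 cm³.
Deposited infill = 0.40 × 192.7, so 77.08 cm³.
Support = 0.30 × 284 = 85.2 cm³.
Total extruded = 91.3 + 77.08 + 85.2, so 253.58 cm³.
Mass = 253.58 × 1.22 = 309.3676 g.
Cost = 309.3676 g / 1000 × $52.8/kg = $16.33.

$16.33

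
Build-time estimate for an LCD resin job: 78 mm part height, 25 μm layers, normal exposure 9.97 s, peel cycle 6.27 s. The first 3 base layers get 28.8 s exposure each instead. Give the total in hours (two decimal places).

14.09 hours

Number of layers: 78 / 0.025 → 3120 (rounded up).
Bottom layers = 3 × (28.8 + 6.27) = 105.21 s.
Remaining layers = 3117 × (9.97 + 6.27), so 50620.08 s.
Sum: 105.21 + 50620.08 = 50725.29 s → 14.09 hours.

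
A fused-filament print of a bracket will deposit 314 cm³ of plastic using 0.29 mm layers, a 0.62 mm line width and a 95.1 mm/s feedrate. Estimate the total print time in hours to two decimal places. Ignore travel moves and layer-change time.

Line area = 0.29 × 0.62 = 0.1798 mm².
Toolpath length = 314 cm³ / 0.1798 mm² = 314000 / 0.1798 = 1746384.9 mm.
Print-move time = 1746384.9 / 95.1, so 18363.7 s.
That's 18363.7 s → 5.10 hours.

5.10 hours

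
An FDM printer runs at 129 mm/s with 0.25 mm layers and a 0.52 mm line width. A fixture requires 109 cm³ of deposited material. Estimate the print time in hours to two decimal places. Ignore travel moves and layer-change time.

1.81 hours

Line area = 0.25 × 0.52 = 0.13 mm².
Toolpath length = 109 cm³ / 0.13 mm² = 109000 / 0.13 = 838461.5 mm.
Extrusion time = 838461.5 / 129, so 6499.7 s.
6499.7 s = 1.81 hours.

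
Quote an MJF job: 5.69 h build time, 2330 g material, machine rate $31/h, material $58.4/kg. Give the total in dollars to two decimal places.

$312.46

Time charge = 31 × 5.69, so $176.39.
Material cost: 58.4 × 2330/1000 → $136.072.
Job cost: 176.39 + 136.072 = 312.462 ≈ $312.46.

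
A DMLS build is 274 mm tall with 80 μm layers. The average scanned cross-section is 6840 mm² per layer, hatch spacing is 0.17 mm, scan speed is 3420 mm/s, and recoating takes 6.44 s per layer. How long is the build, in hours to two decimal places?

Number of layers: 274 / 0.08 → 3425 (rounded up).
Hatch length per layer: 6840 / 0.17 → 40235.3 mm.
Laser time per layer = 40235.3 / 3420, so 11.7647 s.
Time per layer = 11.7647 + 6.44 = 18.2047 s.
3425 layers × 18.2047 s/layer = 62351.0975 s, i.e. 17.32 hours.

17.32 hours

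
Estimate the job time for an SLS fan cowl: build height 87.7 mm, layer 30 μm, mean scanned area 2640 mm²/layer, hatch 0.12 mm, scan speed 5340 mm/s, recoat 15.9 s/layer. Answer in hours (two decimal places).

Number of layers: 87.7 / 0.03 → 2924 (rounded up).
Per-layer scan distance = 2640 / 0.12 = 22000 mm.
Scan time per layer = 22000 / 5340 = 4.1199 s.
Time per layer = 4.1199 + 15.9 = 20.0199 s.
Build time = 2924 × 20.0199 = 58538.1876 s = 16.26 hours.

16.26 hours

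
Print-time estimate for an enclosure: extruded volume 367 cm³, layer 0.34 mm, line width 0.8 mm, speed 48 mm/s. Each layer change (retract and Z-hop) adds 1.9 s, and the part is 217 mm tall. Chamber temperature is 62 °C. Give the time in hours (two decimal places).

8.15 hours

Line area = 0.34 × 0.8 = 0.272 mm².
Toolpath length = 367 cm³ / 0.272 mm² = 367000 / 0.272 = 1349264.7 mm.
Time extruding = 1349264.7 / 48, so 28109.7 s.
Layer count = ceil(217 / 0.34) = 639.
Non-print overhead = 639 × 1.9 = 1214.1 s.
Altogether 28109.7 + 1214.1 = 29323.8 s, i.e. 8.15 hours.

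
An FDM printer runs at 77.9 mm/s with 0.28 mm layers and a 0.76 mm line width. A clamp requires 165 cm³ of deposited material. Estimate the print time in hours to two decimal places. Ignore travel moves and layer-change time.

Bead cross-section = 0.28 × 0.76, so 0.2128 mm².
Total extruded path = 165000/0.2128 = 775375.9 mm.
Print-move time: 775375.9 / 77.9 → 9953.5 s.
Converting: 9953.5 s = 2.76 hours.

2.76 hours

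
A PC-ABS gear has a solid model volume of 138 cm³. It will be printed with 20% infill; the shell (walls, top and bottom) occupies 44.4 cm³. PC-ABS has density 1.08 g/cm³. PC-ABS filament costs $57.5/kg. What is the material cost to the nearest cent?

$3.92

Infill region = 138 − 44.4, so 93.6 cm³.
Infill volume: 0.20 × 93.6 → 18.72 cm³.
Deposited volume = 44.4 + 18.72, so 63.12 cm³.
Mass = 63.12 × 1.08 = 68.1696 g.
Cost = 68.1696 g / 1000 × $57.5/kg = $3.92.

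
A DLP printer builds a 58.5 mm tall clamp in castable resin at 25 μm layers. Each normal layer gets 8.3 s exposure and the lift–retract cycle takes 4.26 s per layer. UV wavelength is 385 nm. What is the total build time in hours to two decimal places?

8.16 hours

Layer count = ceil(58.5 / 0.025) = 2340.
Each layer takes = 8.3 + 4.26 = 12.56 s.
Total = 2340 × 12.56 = 29390.4 s = 8.16 hours.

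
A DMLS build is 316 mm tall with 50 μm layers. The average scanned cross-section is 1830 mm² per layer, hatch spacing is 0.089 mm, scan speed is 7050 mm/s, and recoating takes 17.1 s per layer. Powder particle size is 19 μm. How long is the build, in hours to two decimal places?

Layer count = ceil(316 / 0.05) = 6320.
Scan path per layer = 1830 / 0.089 = 20561.8 mm.
Scan time per layer = 20561.8 / 7050, so 2.9166 s.
Layer cycle = 2.9166 + 17.1, so 20.0166 s.
Total: 6320 × 20.0166 s = 126504.912 s → 35.14 hours.

35.14 hours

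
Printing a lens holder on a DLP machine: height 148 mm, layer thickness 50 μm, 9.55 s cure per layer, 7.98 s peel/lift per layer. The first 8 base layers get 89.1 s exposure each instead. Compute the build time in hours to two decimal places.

Layers = ⌈148/0.05⌉ = 2960.
Bottom layers = 8 × (89.1 + 7.98), so 776.64 s.
Normal layers = 2952 × (9.55 + 7.98), so 51748.56 s.
Sum: 776.64 + 51748.56 = 52525.2 s → 14.59 hours.

14.59 hours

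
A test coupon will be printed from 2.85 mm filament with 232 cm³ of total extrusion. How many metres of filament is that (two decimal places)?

36.37 m

Cross-section of 2.85 mm filament: π·(2.85/2)² = 6.3794 mm².
Length = 232 cm³ / 6.3794 mm² = 232000 / 6.3794 = 36367.06 mm = 36.37 m.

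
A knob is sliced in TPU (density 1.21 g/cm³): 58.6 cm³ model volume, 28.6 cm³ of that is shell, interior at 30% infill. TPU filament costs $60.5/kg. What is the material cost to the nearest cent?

$2.75

Volume inside the shell: 58.6 − 28.6 → 30 cm³.
Infill deposited = 0.30 × 30, so 9 cm³.
Total extruded: 28.6 + 9 → 37.6 cm³.
Mass = 37.6 × 1.21 = 45.496 g.
At $60.5/kg: 45.496/1000 × 60.5 = $2.75.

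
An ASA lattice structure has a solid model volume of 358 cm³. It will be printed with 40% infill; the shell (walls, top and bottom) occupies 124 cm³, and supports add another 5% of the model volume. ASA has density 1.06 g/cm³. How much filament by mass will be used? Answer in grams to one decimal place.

Infill region = 358 − 124, so 234 cm³.
Infill deposited: 0.40 × 234 → 93.6 cm³.
Support = 0.05 × 358 = 17.9 cm³.
Total printed volume = 124 + 93.6 + 17.9, so 235.5 cm³.
Mass: 235.5 × 1.06 → 249.63 g.

249.6 g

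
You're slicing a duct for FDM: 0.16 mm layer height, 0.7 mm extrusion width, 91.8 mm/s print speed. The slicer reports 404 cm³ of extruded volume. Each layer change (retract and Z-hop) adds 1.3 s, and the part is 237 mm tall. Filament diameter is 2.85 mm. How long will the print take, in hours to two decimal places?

11.45 hours

Line area = 0.16 × 0.7, so 0.112 mm².
Toolpath length = 404 cm³ / 0.112 mm² = 404000 / 0.112 = 3607142.9 mm.
Extrusion time: 3607142.9 / 91.8 → 39293.5 s.
Layers = ⌈237/0.16⌉ = 1482.
Non-print overhead: 1482 × 1.3 → 1926.6 s.
Altogether 39293.5 + 1926.6 = 41220.1 s, i.e. 11.45 hours.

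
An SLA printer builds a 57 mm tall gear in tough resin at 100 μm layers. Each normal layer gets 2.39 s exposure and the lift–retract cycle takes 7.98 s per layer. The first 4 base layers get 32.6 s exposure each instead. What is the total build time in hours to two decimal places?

1.68 hours

Layer count = ceil(57 / 0.1) = 570.
Base layers = 4 × (32.6 + 7.98) = 162.32 s.
Remaining layers: 566 × (2.39 + 7.98) → 5869.42 s.
Sum: 162.32 + 5869.42 = 6031.74 s → 1.68 hours.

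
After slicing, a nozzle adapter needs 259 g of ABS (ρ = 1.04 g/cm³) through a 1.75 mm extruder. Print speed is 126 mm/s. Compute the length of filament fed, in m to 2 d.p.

Extruded volume: 259/1.04 = 249.0385 cm³ (249038.5 mm³).
Filament cross-section = π × (1.75/2)² = 2.4053 mm².
Length = 249038.5 / 2.4053 = 103537.4 mm = 103.54 m.

103.54 m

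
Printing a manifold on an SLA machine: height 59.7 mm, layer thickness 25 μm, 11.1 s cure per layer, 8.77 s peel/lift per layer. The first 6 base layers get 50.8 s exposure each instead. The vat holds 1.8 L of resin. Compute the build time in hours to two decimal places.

13.25 hours

Layer count = ceil(59.7 / 0.025) = 2388.
Burn-in layers = 6 × (50.8 + 8.77), so 357.42 s.
Normal layers = 2382 × (11.1 + 8.77) = 47330.34 s.
Sum: 357.42 + 47330.34 = 47687.76 s → 13.25 hours.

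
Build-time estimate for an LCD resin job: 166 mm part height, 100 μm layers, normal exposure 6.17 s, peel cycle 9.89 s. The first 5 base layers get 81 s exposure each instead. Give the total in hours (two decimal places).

7.51 hours

Layer count = ceil(166 / 0.1) = 1660.
Burn-in layers = 5 × (81 + 9.89), so 454.45 s.
Remaining layers = 1655 × (6.17 + 9.89) = 26579.3 s.
Total = 454.45 + 26579.3 = 27033.75 s = 7.51 hours.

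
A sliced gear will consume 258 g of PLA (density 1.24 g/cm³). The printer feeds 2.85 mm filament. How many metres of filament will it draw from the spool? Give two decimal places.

32.62 m

Volume = 258 g / 1.24 g·cm⁻³ = 208.0645 cm³ = 208064.5 mm³.
Cross-section of 2.85 mm filament: π·(2.85/2)² = 6.3794 mm².
L = V/A = 208064.5/6.3794 = 32615.06 mm → 32.62 m.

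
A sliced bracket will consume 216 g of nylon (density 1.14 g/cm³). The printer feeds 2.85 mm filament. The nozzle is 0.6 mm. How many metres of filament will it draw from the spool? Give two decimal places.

Extruded volume: 216/1.14 = 189.4737 cm³ (189473.7 mm³).
Filament cross-section = π × (2.85/2)² = 6.3794 mm².
L = V/A = 189473.7/6.3794 = 29700.87 mm → 29.70 m.

29.70 m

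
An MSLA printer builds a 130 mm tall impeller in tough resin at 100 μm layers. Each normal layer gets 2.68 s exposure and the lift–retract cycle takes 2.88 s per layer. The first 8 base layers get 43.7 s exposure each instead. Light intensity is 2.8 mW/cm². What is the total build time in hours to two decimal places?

Number of layers: 130 / 0.1 → 1300 (rounded up).
Bottom layers: 8 × (43.7 + 2.88) → 372.64 s.
Remaining layers: 1292 × (2.68 + 2.88) → 7183.52 s.
Sum: 372.64 + 7183.52 = 7556.16 s → 2.10 hours.

2.10 hours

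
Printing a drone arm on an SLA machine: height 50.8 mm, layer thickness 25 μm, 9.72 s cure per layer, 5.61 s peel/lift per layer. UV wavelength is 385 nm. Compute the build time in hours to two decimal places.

Layer count = ceil(50.8 / 0.025) = 2032.
Per-layer time = 9.72 + 5.61, so 15.33 s.
Total = 2032 × 15.33 = 31150.56 s = 8.65 hours.

8.65 hours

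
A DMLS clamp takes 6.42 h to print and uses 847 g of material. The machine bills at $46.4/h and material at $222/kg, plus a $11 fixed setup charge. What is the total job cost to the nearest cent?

$496.92

Machine cost = 46.4 × 6.42 = $297.888.
Feedstock cost: 222 × 847/1000 → $188.034.
Total = 297.888 + 188.034 + 11 = 496.922 ≈ $496.92.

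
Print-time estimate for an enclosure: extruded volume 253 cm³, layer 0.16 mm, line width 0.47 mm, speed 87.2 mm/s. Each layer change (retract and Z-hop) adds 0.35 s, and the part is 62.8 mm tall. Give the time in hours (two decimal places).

10.76 hours

Extrusion cross-section = 0.16 × 0.47, so 0.0752 mm².
Toolpath length = 253 cm³ / 0.0752 mm² = 253000 / 0.0752 = 3364361.7 mm.
Extrusion time: 3364361.7 / 87.2 → 38582.1 s.
Layer count = ceil(62.8 / 0.16) = 393.
Non-print overhead = 393 × 0.35 = 137.55 s.
Altogether 38582.1 + 137.55 = 38719.65 s, i.e. 10.76 hours.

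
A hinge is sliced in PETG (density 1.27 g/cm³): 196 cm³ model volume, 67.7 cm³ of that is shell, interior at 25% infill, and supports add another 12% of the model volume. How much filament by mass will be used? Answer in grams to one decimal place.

Volume inside the shell = 196 − 67.7 = 128.3 cm³.
Infill volume = 0.25 × 128.3 = 32.075 cm³.
Support = 0.12 × 196 = 23.52 cm³.
Total printed volume = 67.7 + 32.075 + 23.52, so 123.295 cm³.
Mass = 123.295 × 1.27, so 156.58465 g.

156.6 g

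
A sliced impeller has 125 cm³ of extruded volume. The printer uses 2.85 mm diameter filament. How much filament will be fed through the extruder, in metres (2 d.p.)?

Cross-section of 2.85 mm filament: π·(2.85/2)² = 6.3794 mm².
L = 125000 mm³ / 6.3794 mm² = 19594.32 mm, i.e. 19.59 m.

19.59 m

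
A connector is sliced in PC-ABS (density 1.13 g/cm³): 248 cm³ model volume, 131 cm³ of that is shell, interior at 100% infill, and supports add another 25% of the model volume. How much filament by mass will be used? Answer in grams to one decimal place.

Infill region = 248 − 131 = 117 cm³.
Infill deposited = 1.00 × 117 = 117 cm³.
Support = 0.25 × 248, so 62 cm³.
Total printed volume: 131 + 117 + 62 → 310 cm³.
Mass = 310 × 1.13, so 350.3 g.

350.3 g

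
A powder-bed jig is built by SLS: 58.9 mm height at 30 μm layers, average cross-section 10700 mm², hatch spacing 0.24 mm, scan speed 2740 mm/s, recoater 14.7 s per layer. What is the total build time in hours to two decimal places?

Layers = ⌈58.9/0.03⌉ = 1964.
Per-layer scan distance = 10700 / 0.24, so 44583.3 mm.
Per-layer scan time: 44583.3 / 2740 → 16.2713 s.
Time per layer = 16.2713 + 14.7 = 30.9713 s.
1964 layers × 30.9713 s/layer = 60827.6332 s, i.e. 16.90 hours.

16.90 hours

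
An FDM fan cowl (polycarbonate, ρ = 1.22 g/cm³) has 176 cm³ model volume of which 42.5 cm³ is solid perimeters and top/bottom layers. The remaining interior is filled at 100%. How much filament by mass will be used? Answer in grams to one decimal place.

214.7 g

Interior volume = 176 − 42.5 = 133.5 cm³.
Infill volume = 1.00 × 133.5 = 133.5 cm³.
Total extruded = 42.5 + 133.5, so 176 cm³.
Mass: 176 × 1.22 → 214.72 g.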